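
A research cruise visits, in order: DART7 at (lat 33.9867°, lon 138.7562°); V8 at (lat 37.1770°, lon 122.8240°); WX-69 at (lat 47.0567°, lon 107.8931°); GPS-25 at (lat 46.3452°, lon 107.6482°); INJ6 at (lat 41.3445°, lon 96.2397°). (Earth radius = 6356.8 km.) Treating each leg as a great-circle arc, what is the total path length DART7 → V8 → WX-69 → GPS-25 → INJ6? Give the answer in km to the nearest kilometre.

4268 km

DART7→V8: c = 0.232591 rad, d = 1478.53 km
V8→WX-69: c = 0.258232 rad, d = 1641.53 km
WX-69→GPS-25: c = 0.012759 rad, d = 81.11 km
GPS-25→INJ6: c = 0.167804 rad, d = 1066.70 km
Total = 1478.53 + 1641.53 + 81.11 + 1066.70 = 4267.87 km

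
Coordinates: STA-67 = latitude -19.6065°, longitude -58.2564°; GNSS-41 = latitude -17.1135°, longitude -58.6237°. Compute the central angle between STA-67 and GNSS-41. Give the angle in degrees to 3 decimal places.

Δφ = 2.4930°,  Δλ = -0.3673°
a = sin²(Δφ/2) + cos φ₁ cos φ₂ sin²(Δλ/2) = 0.000482
c = 2·arcsin(√a) = 0.043934 rad = 2.5172°

2.517°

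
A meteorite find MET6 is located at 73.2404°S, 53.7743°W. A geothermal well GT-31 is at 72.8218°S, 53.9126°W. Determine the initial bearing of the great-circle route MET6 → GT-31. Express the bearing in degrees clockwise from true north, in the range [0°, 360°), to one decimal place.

354.4°

Δλ = -0.1383°
y = sin Δλ · cos φ₂ = -0.000713
x = cos φ₁ sin φ₂ − sin φ₁ cos φ₂ cos Δλ = 0.007305
θ = atan2(y, x) = -5.5738° → 354.4262° (mod 360°)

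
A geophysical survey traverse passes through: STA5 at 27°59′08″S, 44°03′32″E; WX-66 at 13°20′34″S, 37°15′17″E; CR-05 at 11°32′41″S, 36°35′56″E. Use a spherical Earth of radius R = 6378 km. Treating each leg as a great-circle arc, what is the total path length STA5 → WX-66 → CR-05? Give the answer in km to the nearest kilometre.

STA5: φ = -27.98556°, λ = +44.05889°
WX-66: φ = -13.34278°, λ = +37.25472°
CR-05: φ = -11.54472°, λ = +36.59889°
STA5→WX-66: c = 0.278499 rad, d = 1776.27 km
WX-66→CR-05: c = 0.033313 rad, d = 212.47 km
Total = 1776.27 + 212.47 = 1988.74 km

1989 km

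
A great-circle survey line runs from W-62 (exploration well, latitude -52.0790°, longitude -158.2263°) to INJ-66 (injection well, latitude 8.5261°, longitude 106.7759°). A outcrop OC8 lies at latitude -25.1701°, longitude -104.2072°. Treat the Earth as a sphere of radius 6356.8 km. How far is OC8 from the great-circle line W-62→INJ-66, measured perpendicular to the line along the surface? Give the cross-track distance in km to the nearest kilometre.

1120 km

δ₁₃ = central angle W-62→OC8 = 0.846918 rad  (haversine)
θ₁₃ = bearing W-62→OC8 = 77.820°,  θ₁₂ = bearing W-62→INJ-66 = 271.346°
dₓₜ = R·arcsin(sin δ₁₃ · sin(θ₁₃ − θ₁₂)) = 6356.8·arcsin(0.74924·sin(-193.526°)) = 1119.751 km
|dₓₜ| = 1119.751 km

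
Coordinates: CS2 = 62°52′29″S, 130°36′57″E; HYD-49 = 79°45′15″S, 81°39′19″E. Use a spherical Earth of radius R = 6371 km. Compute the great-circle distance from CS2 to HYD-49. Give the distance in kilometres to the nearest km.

CS2: φ = -62.87472°, λ = +130.61583°
HYD-49: φ = -79.75417°, λ = +81.65528°
Δφ = -16.8794°,  Δλ = -48.9606°
a = sin²(Δφ/2) + cos φ₁ cos φ₂ sin²(Δλ/2) = 0.035467
c = 2·arcsin(√a) = 0.378914 rad = 21.7102°
d = R·c = 6371 × 0.378914 = 2414.1 km

2414 km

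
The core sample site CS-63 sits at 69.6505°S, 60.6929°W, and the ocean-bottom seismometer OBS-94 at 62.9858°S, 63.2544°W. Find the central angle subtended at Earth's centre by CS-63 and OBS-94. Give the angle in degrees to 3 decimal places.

Δφ = 6.6647°,  Δλ = -2.5615°
a = sin²(Δφ/2) + cos φ₁ cos φ₂ sin²(Δλ/2) = 0.003458
c = 2·arcsin(√a) = 0.117673 rad = 6.7422°

6.742°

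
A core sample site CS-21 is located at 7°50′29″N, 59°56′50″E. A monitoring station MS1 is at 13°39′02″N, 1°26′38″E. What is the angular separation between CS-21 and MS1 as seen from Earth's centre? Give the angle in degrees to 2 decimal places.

57.65°

CS-21: φ = +7.84139°, λ = +59.94722°
MS1: φ = +13.65056°, λ = +1.44389°
Δφ = 5.8092°,  Δλ = -58.5033°
a = sin²(Δφ/2) + cos φ₁ cos φ₂ sin²(Δλ/2) = 0.232429
c = 2·arcsin(√a) = 1.006121 rad = 57.6465°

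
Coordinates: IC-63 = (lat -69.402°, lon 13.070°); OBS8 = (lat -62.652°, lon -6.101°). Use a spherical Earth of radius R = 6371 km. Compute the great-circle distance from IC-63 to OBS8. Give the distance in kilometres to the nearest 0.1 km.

Δφ = 6.7500°,  Δλ = -19.1710°
a = sin²(Δφ/2) + cos φ₁ cos φ₂ sin²(Δλ/2) = 0.007947
c = 2·arcsin(√a) = 0.178532 rad = 10.2291°
d = R·c = 6371 × 0.178532 = 1137.4 km

1137.4 km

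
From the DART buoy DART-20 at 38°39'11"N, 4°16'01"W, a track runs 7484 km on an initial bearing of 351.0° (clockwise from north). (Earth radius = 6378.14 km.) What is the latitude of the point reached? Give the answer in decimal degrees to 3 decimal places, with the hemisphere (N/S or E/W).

DART-20: φ = +38.65306°, λ = -4.26694°
δ = d/R = 7484/6378.14 = 1.173383 rad
φ₂ = arcsin(sin φ₁ cos δ + cos φ₁ sin δ cos θ)
   = arcsin(0.62460·0.38703 + 0.78094·0.92207·0.98769) = 72.35586°
λ₂ = λ₁ + atan2(sin θ sin δ cos φ₁, cos δ − sin φ₁ sin φ₂) = -155.84994°

72.356°N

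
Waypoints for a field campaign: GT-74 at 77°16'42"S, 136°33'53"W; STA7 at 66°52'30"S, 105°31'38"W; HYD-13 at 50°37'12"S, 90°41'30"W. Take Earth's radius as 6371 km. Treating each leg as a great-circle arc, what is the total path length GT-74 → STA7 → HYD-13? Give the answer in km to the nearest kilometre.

GT-74: φ = -77.27833°, λ = -136.56472°
STA7: φ = -66.87500°, λ = -105.52722°
HYD-13: φ = -50.62000°, λ = -90.69167°
GT-74→STA7: c = 0.240669 rad, d = 1533.30 km
STA7→HYD-13: c = 0.312008 rad, d = 1987.80 km
Total = 1533.30 + 1987.80 = 3521.11 km

3521 km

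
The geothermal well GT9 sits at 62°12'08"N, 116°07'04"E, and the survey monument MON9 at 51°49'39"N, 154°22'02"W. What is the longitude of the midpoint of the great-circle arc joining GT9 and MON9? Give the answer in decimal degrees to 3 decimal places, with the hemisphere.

GT9: φ = +62.20222°, λ = +116.11778°
MON9: φ = +51.82750°, λ = -154.36722°
Bx = cos φ₂ cos Δλ = 0.005231,  By = cos φ₂ sin Δλ = 0.618009
φₘ = atan2(sin φ₁ + sin φ₂, √((cos φ₁ + Bx)² + By²)) = 65.04792°
λₘ = λ₁ + atan2(By, cos φ₁ + Bx) = 168.77163°

168.772°E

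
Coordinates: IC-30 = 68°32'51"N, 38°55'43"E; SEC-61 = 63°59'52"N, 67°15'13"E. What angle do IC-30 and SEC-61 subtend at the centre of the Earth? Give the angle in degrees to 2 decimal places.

IC-30: φ = +68.54750°, λ = +38.92861°
SEC-61: φ = +63.99778°, λ = +67.25361°
Δφ = -4.5497°,  Δλ = 28.3250°
a = sin²(Δφ/2) + cos φ₁ cos φ₂ sin²(Δλ/2) = 0.011174
c = 2·arcsin(√a) = 0.211812 rad = 12.1359°

12.14°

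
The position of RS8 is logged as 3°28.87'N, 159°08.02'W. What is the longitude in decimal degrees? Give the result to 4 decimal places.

159.1337°W

159° + 8.02′/60 = 159 + 0.13367 = 159.1337°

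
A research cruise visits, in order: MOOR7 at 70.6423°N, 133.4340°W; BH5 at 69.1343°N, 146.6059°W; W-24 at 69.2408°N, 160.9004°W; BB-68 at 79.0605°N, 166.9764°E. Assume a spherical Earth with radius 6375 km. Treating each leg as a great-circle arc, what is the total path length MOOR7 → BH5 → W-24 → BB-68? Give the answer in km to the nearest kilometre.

MOOR7→BH5: c = 0.083119 rad, d = 529.89 km
BH5→W-24: c = 0.088463 rad, d = 563.95 km
W-24→BB-68: c = 0.223842 rad, d = 1426.99 km
Total = 529.89 + 563.95 + 1426.99 = 2520.83 km

2521 km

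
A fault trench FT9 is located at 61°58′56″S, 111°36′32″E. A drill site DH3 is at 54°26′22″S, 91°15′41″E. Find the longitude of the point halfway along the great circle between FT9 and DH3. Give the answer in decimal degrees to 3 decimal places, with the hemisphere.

100.342°E

FT9: φ = -61.98222°, λ = +111.60889°
DH3: φ = -54.43944°, λ = +91.26139°
Bx = cos φ₂ cos Δλ = 0.545274,  By = cos φ₂ sin Δλ = -0.202217
φₘ = atan2(sin φ₁ + sin φ₂, √((cos φ₁ + Bx)² + By²)) = -58.61134°
λₘ = λ₁ + atan2(By, cos φ₁ + Bx) = 100.34167°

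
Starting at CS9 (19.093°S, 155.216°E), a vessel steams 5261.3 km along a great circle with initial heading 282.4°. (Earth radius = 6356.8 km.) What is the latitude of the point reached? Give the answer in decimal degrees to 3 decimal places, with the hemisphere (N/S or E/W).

4.123°S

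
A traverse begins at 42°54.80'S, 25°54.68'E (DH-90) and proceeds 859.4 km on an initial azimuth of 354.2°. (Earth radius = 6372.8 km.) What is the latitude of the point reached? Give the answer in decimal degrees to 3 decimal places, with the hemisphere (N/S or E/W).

35.222°S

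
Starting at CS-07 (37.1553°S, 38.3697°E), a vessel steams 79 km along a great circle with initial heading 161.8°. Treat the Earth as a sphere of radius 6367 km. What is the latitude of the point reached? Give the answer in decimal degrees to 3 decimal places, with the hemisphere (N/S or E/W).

δ = d/R = 79/6367 = 0.012408 rad
φ₂ = arcsin(sin φ₁ cos δ + cos φ₁ sin δ cos θ)
   = arcsin(-0.60398·0.99992 + 0.79700·0.01241·-0.94997) = -37.83031°
λ₂ = λ₁ + atan2(sin θ sin δ cos φ₁, cos δ − sin φ₁ sin φ₂) = 38.65082°

37.830°S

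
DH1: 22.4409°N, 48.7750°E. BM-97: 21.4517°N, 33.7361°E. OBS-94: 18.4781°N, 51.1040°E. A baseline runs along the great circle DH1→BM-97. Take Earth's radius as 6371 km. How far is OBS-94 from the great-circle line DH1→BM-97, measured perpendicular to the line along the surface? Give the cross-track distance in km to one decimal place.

443.8 km

δ₁₃ = central angle DH1→OBS-94 = 0.078951 rad  (haversine)
θ₁₃ = bearing DH1→OBS-94 = 150.745°,  θ₁₂ = bearing DH1→BM-97 = 268.791°
dₓₜ = R·arcsin(sin δ₁₃ · sin(θ₁₃ − θ₁₂)) = 6371·arcsin(0.07887·sin(-118.046°)) = -443.828 km
|dₓₜ| = 443.828 km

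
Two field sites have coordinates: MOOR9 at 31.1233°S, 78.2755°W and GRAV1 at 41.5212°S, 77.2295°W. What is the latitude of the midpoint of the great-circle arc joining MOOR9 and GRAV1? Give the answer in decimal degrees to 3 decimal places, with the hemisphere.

36.323°S

Bx = cos φ₂ cos Δλ = 0.748586,  By = cos φ₂ sin Δλ = 0.013668
φₘ = atan2(sin φ₁ + sin φ₂, √((cos φ₁ + Bx)² + By²)) = -36.32338°
λₘ = λ₁ + atan2(By, cos φ₁ + Bx) = -77.78749°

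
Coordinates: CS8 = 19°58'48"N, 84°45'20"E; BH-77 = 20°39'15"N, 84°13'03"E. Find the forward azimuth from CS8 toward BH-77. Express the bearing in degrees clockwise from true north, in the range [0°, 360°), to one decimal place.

323.3°

CS8: φ = +19.98000°, λ = +84.75556°
BH-77: φ = +20.65417°, λ = +84.21750°
Δλ = -0.5381°
y = sin Δλ · cos φ₂ = -0.008787
x = cos φ₁ sin φ₂ − sin φ₁ cos φ₂ cos Δλ = 0.011780
θ = atan2(y, x) = -36.7200° → 323.2800° (mod 360°)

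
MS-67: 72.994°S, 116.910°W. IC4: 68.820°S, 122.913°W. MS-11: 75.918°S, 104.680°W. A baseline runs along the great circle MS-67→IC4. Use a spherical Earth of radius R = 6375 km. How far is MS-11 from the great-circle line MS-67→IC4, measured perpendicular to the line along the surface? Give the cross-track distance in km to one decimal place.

δ₁₃ = central angle MS-67→MS-11 = 0.076398 rad  (haversine)
θ₁₃ = bearing MS-67→MS-11 = 137.522°,  θ₁₂ = bearing MS-67→IC4 = 331.942°
dₓₜ = R·arcsin(sin δ₁₃ · sin(θ₁₃ − θ₁₂)) = 6375·arcsin(0.07632·sin(-194.420°)) = 121.179 km
|dₓₜ| = 121.179 km

121.2 km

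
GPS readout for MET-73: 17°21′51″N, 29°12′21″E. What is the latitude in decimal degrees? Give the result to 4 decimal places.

17.3642°N

17° + 21′/60 + 51″/3600 = 17 + 0.35000 + 0.01417 = 17.3642°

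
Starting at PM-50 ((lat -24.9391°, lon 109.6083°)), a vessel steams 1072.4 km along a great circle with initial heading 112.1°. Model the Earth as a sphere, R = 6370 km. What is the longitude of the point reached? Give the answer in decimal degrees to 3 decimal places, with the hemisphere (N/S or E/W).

119.756°E

δ = d/R = 1072.4/6370 = 0.168352 rad
φ₂ = arcsin(sin φ₁ cos δ + cos φ₁ sin δ cos θ)
   = arcsin(-0.42165·0.98586 + 0.90676·0.16756·-0.37622) = -28.21976°
λ₂ = λ₁ + atan2(sin θ sin δ cos φ₁, cos δ − sin φ₁ sin φ₂) = 119.75613°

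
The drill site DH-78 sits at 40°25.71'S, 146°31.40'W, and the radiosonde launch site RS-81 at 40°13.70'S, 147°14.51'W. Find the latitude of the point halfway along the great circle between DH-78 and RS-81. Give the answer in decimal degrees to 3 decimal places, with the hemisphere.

40.329°S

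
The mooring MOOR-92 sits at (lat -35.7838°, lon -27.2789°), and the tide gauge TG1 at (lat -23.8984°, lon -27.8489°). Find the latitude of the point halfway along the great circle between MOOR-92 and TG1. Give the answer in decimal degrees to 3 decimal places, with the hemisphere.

29.841°S

Bx = cos φ₂ cos Δλ = 0.914220,  By = cos φ₂ sin Δλ = -0.009095
φₘ = atan2(sin φ₁ + sin φ₂, √((cos φ₁ + Bx)² + By²)) = -29.84140°
λₘ = λ₁ + atan2(By, cos φ₁ + Bx) = -27.58092°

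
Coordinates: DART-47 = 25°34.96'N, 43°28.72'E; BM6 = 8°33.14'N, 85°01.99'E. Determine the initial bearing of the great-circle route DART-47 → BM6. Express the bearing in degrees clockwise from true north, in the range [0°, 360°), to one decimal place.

DART-47: φ = +25.58267°, λ = +43.47867°
BM6: φ = +8.55233°, λ = +85.03317°
Δλ = 41.5545°
y = sin Δλ · cos φ₂ = 0.655956
x = cos φ₁ sin φ₂ − sin φ₁ cos φ₂ cos Δλ = -0.185410
θ = atan2(y, x) = 105.7833° → 105.7833° (mod 360°)

105.8°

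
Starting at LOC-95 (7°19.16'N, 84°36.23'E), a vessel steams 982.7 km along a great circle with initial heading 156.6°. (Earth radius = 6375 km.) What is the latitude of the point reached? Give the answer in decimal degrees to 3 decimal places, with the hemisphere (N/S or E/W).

0.795°S

LOC-95: φ = +7.31933°, λ = +84.60383°
δ = d/R = 982.7/6375 = 0.154149 rad
φ₂ = arcsin(sin φ₁ cos δ + cos φ₁ sin δ cos θ)
   = arcsin(0.12740·0.98814 + 0.99185·0.15354·-0.91775) = -0.79498°
λ₂ = λ₁ + atan2(sin θ sin δ cos φ₁, cos δ − sin φ₁ sin φ₂) = 88.10011°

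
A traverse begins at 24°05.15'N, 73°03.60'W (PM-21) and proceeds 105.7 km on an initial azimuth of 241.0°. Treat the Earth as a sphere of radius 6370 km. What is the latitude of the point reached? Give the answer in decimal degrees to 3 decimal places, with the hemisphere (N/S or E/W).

23.622°N

PM-21: φ = +24.08583°, λ = -73.06000°
δ = d/R = 105.7/6370 = 0.016593 rad
φ₂ = arcsin(sin φ₁ cos δ + cos φ₁ sin δ cos θ)
   = arcsin(0.40810·0.99986 + 0.91294·0.01659·-0.48481) = 23.62224°
λ₂ = λ₁ + atan2(sin θ sin δ cos φ₁, cos δ − sin φ₁ sin φ₂) = -73.96757°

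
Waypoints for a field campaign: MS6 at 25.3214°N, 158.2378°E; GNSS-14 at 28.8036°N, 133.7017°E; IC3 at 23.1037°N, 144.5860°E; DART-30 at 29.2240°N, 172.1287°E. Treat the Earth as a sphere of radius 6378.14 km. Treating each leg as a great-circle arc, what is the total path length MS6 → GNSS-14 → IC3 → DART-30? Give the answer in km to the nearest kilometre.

6546 km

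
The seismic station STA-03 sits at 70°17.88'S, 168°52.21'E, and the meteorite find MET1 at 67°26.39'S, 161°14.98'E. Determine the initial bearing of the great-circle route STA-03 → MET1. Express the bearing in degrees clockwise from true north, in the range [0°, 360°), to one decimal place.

312.5°

STA-03: φ = -70.29800°, λ = +168.87017°
MET1: φ = -67.43983°, λ = +161.24967°
Δλ = -7.6205°
y = sin Δλ · cos φ₂ = -0.050877
x = cos φ₁ sin φ₂ − sin φ₁ cos φ₂ cos Δλ = 0.046674
θ = atan2(y, x) = -47.4671° → 312.5329° (mod 360°)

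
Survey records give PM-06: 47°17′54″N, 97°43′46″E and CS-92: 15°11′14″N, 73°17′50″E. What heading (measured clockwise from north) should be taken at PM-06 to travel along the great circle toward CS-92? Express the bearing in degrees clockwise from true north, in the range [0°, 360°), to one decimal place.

PM-06: φ = +47.29833°, λ = +97.72944°
CS-92: φ = +15.18722°, λ = +73.29722°
Δλ = -24.4322°
y = sin Δλ · cos φ₂ = -0.399171
x = cos φ₁ sin φ₂ − sin φ₁ cos φ₂ cos Δλ = -0.468052
θ = atan2(y, x) = -139.5413° → 220.4587° (mod 360°)

220.5°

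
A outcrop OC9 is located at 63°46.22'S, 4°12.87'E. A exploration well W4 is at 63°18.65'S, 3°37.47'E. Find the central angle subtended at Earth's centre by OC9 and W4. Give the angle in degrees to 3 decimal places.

0.529°

OC9: φ = -63.77033°, λ = +4.21450°
W4: φ = -63.31083°, λ = +3.62450°
Δφ = 0.4595°,  Δλ = -0.5900°
a = sin²(Δφ/2) + cos φ₁ cos φ₂ sin²(Δλ/2) = 0.000021
c = 2·arcsin(√a) = 0.009239 rad = 0.5294°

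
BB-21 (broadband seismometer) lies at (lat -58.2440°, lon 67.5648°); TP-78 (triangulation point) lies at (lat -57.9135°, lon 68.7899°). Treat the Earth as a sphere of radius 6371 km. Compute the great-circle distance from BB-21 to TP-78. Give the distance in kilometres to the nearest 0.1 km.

Δφ = 0.3305°,  Δλ = 1.2251°
a = sin²(Δφ/2) + cos φ₁ cos φ₂ sin²(Δλ/2) = 0.000040
c = 2·arcsin(√a) = 0.012692 rad = 0.7272°
d = R·c = 6371 × 0.012692 = 80.9 km

80.9 km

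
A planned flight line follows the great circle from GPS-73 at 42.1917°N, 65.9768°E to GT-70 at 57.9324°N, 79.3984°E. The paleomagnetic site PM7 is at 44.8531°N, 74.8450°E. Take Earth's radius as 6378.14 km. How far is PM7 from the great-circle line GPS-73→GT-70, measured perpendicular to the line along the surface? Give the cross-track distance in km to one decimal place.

505.4 km

δ₁₃ = central angle GPS-73→PM7 = 0.121380 rad  (haversine)
θ₁₃ = bearing GPS-73→PM7 = 64.501°,  θ₁₂ = bearing GPS-73→GT-70 = 23.678°
dₓₜ = R·arcsin(sin δ₁₃ · sin(θ₁₃ − θ₁₂)) = 6378.14·arcsin(0.12108·sin(40.823°)) = 505.384 km
|dₓₜ| = 505.384 km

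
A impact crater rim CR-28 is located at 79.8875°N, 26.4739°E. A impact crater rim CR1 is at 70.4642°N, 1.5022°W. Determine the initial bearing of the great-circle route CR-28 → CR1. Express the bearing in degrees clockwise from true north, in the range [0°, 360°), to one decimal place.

Δλ = -27.9761°
y = sin Δλ · cos φ₂ = -0.156866
x = cos φ₁ sin φ₂ − sin φ₁ cos φ₂ cos Δλ = -0.125258
θ = atan2(y, x) = -128.6074° → 231.3926° (mod 360°)

231.4°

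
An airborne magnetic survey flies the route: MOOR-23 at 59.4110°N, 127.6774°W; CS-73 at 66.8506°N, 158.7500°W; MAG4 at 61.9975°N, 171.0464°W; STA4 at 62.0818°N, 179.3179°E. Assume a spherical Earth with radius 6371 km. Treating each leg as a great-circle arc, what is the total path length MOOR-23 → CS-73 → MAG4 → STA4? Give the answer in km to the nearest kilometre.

MOOR-23→CS-73: c = 0.273332 rad, d = 1741.40 km
CS-73→MAG4: c = 0.125138 rad, d = 797.25 km
MAG4→STA4: c = 0.078792 rad, d = 501.98 km
Total = 1741.40 + 797.25 + 501.98 = 3040.63 km

3041 km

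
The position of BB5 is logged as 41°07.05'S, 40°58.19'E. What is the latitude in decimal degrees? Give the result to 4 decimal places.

41° + 7.05′/60 = 41 + 0.11750 = 41.1175°

41.1175°S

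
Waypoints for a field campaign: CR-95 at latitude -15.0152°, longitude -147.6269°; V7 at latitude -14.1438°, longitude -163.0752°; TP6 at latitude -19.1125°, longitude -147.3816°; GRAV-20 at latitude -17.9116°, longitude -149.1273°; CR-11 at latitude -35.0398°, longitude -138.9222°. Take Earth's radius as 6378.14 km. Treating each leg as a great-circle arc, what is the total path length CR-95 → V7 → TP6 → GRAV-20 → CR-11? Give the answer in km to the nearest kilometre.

5814 km

CR-95→V7: c = 0.261331 rad, d = 1666.81 km
V7→TP6: c = 0.276244 rad, d = 1761.92 km
TP6→GRAV-20: c = 0.035693 rad, d = 227.65 km
GRAV-20→CR-11: c = 0.338291 rad, d = 2157.67 km
Total = 1666.81 + 1761.92 + 227.65 + 2157.67 = 5814.05 km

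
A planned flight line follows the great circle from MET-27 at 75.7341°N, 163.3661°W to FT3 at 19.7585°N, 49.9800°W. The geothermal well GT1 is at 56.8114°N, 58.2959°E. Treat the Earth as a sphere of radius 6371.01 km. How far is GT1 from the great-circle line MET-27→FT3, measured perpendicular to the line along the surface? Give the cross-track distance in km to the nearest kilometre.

δ₁₃ = central angle MET-27→GT1 = 0.780883 rad  (haversine)
θ₁₃ = bearing MET-27→GT1 = 328.873°,  θ₁₂ = bearing MET-27→FT3 = 62.726°
dₓₜ = R·arcsin(sin δ₁₃ · sin(θ₁₃ − θ₁₂)) = 6371.01·arcsin(0.70391·sin(266.147°)) = -4960.757 km
|dₓₜ| = 4960.757 km

4961 km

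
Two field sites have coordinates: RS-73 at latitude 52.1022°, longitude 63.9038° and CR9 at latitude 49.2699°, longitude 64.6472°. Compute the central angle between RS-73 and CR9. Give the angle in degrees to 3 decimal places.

Δφ = -2.8323°,  Δλ = 0.7434°
a = sin²(Δφ/2) + cos φ₁ cos φ₂ sin²(Δλ/2) = 0.000628
c = 2·arcsin(√a) = 0.050111 rad = 2.8712°

2.871°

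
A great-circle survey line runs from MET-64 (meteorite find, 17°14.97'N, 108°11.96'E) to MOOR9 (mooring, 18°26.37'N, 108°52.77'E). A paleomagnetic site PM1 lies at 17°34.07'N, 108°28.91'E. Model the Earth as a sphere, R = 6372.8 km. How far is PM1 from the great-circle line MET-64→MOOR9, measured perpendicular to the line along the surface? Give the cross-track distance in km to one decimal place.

9.5 km

MET-64: φ = +17.24950°, λ = +108.19933°
MOOR9: φ = +18.43950°, λ = +108.87950°
PM1: φ = +17.56783°, λ = +108.48183°
δ₁₃ = central angle MET-64→PM1 = 0.007280 rad  (haversine)
θ₁₃ = bearing MET-64→PM1 = 40.215°,  θ₁₂ = bearing MET-64→MOOR9 = 28.446°
dₓₜ = R·arcsin(sin δ₁₃ · sin(θ₁₃ − θ₁₂)) = 6372.8·arcsin(0.00728·sin(11.769°)) = 9.463 km
|dₓₜ| = 9.463 km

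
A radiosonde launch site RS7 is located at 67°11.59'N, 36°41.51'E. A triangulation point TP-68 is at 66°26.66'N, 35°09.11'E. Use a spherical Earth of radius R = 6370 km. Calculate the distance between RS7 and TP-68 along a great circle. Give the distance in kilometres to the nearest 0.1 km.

107.1 km

RS7: φ = +67.19317°, λ = +36.69183°
TP-68: φ = +66.44433°, λ = +35.15183°
Δφ = -0.7488°,  Δλ = -1.5400°
a = sin²(Δφ/2) + cos φ₁ cos φ₂ sin²(Δλ/2) = 0.000071
c = 2·arcsin(√a) = 0.016814 rad = 0.9634°
d = R·c = 6370 × 0.016814 = 107.1 km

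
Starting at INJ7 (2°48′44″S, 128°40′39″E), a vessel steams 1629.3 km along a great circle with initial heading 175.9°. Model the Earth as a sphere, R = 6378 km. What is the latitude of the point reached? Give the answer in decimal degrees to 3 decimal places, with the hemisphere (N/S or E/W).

17.410°S

INJ7: φ = -2.81222°, λ = +128.67750°
δ = d/R = 1629.3/6378 = 0.255456 rad
φ₂ = arcsin(sin φ₁ cos δ + cos φ₁ sin δ cos θ)
   = arcsin(-0.04906·0.96755 + 0.99880·0.25269·-0.99744) = -17.41000°
λ₂ = λ₁ + atan2(sin θ sin δ cos φ₁, cos δ − sin φ₁ sin φ₂) = 129.76240°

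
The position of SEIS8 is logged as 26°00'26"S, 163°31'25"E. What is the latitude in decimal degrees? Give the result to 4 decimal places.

26.0072°S

26° + 0′/60 + 26″/3600 = 26 + 0.00000 + 0.00722 = 26.0072°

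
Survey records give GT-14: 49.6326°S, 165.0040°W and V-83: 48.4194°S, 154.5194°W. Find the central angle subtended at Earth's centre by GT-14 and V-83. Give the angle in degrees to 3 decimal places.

6.975°

Δφ = 1.2132°,  Δλ = 10.4846°
a = sin²(Δφ/2) + cos φ₁ cos φ₂ sin²(Δλ/2) = 0.003701
c = 2·arcsin(√a) = 0.121739 rad = 6.9751°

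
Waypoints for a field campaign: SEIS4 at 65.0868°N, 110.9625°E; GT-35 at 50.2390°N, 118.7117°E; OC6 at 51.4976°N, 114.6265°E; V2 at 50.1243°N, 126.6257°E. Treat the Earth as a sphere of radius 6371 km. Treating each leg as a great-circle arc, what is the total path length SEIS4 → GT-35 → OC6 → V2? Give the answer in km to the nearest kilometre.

2886 km

SEIS4→GT-35: c = 0.268577 rad, d = 1711.10 km
GT-35→OC6: c = 0.050064 rad, d = 318.96 km
OC6→V2: c = 0.134325 rad, d = 855.78 km
Total = 1711.10 + 318.96 + 855.78 = 2885.84 km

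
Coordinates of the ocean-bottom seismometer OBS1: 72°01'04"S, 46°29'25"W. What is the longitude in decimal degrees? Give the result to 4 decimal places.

46° + 29′/60 + 25″/3600 = 46 + 0.48333 + 0.00694 = 46.4903°

46.4903°W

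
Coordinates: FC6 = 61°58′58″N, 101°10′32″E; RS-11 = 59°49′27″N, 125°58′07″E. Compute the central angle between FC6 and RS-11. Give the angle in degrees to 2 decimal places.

12.17°

FC6: φ = +61.98278°, λ = +101.17556°
RS-11: φ = +59.82417°, λ = +125.96861°
Δφ = -2.1586°,  Δλ = 24.7931°
a = sin²(Δφ/2) + cos φ₁ cos φ₂ sin²(Δλ/2) = 0.011236
c = 2·arcsin(√a) = 0.212403 rad = 12.1698°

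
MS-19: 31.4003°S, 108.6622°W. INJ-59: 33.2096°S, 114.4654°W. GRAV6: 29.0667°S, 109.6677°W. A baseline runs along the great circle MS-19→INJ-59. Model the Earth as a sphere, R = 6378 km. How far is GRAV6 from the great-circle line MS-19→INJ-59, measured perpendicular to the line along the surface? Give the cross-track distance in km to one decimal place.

δ₁₃ = central angle MS-19→GRAV6 = 0.043459 rad  (haversine)
θ₁₃ = bearing MS-19→GRAV6 = 339.326°,  θ₁₂ = bearing MS-19→INJ-59 = 248.217°
dₓₜ = R·arcsin(sin δ₁₃ · sin(θ₁₃ − θ₁₂)) = 6378·arcsin(0.04345·sin(91.109°)) = 277.129 km
|dₓₜ| = 277.129 km

277.1 km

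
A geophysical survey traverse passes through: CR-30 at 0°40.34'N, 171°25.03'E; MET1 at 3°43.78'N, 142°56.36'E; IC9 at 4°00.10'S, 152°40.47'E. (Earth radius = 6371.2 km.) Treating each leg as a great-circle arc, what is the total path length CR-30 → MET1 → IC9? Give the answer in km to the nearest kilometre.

4564 km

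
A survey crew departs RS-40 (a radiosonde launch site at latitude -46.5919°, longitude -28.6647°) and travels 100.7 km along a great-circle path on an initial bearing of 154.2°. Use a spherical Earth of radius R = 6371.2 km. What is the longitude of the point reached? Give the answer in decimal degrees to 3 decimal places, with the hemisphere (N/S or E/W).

28.082°W

δ = d/R = 100.7/6371.2 = 0.015805 rad
φ₂ = arcsin(sin φ₁ cos δ + cos φ₁ sin δ cos θ)
   = arcsin(-0.72648·0.99988 + 0.68719·0.01580·-0.90032) = -47.40576°
λ₂ = λ₁ + atan2(sin θ sin δ cos φ₁, cos δ − sin φ₁ sin φ₂) = -28.08236°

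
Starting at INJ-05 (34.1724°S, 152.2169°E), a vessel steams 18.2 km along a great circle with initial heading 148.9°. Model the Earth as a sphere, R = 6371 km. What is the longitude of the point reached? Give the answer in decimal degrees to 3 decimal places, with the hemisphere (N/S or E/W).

152.319°E

δ = d/R = 18.2/6371 = 0.002857 rad
φ₂ = arcsin(sin φ₁ cos δ + cos φ₁ sin δ cos θ)
   = arcsin(-0.56168·1.00000 + 0.82735·0.00286·-0.85627) = -34.31251°
λ₂ = λ₁ + atan2(sin θ sin δ cos φ₁, cos δ − sin φ₁ sin φ₂) = 152.31926°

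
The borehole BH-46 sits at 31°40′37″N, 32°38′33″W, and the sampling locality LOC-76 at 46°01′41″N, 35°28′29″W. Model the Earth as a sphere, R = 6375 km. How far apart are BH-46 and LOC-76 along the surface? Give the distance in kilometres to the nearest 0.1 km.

BH-46: φ = +31.67694°, λ = -32.64250°
LOC-76: φ = +46.02806°, λ = -35.47472°
Δφ = 14.3511°,  Δλ = -2.8322°
a = sin²(Δφ/2) + cos φ₁ cos φ₂ sin²(Δλ/2) = 0.015963
c = 2·arcsin(√a) = 0.253370 rad = 14.5170°
d = R·c = 6375 × 0.253370 = 1615.2 km

1615.2 km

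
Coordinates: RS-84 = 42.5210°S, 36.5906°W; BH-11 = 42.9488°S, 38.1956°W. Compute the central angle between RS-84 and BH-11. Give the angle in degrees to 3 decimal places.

Δφ = -0.4278°,  Δλ = -1.6050°
a = sin²(Δφ/2) + cos φ₁ cos φ₂ sin²(Δλ/2) = 0.000120
c = 2·arcsin(√a) = 0.021888 rad = 1.2541°

1.254°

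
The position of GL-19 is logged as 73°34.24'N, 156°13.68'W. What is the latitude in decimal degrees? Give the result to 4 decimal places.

73.5707°N

73° + 34.24′/60 = 73 + 0.57067 = 73.5707°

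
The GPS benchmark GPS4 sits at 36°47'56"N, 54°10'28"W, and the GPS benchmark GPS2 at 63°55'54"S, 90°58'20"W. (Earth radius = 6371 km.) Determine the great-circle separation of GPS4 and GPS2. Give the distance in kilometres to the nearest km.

GPS4: φ = +36.79889°, λ = -54.17444°
GPS2: φ = -63.93167°, λ = -90.97222°
Δφ = -100.7306°,  Δλ = -36.7978°
a = sin²(Δφ/2) + cos φ₁ cos φ₂ sin²(Δλ/2) = 0.628151
c = 2·arcsin(√a) = 1.829990 rad = 104.8507°
d = R·c = 6371 × 1.829990 = 11658.9 km

11659 km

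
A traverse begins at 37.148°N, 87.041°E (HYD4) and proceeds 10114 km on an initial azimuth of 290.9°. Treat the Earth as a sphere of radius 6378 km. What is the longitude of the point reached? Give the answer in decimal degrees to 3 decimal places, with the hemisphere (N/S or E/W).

16.637°W

δ = d/R = 10114/6378 = 1.585764 rad
φ₂ = arcsin(sin φ₁ cos δ + cos φ₁ sin δ cos θ)
   = arcsin(0.60388·-0.01497 + 0.79708·0.99989·0.35674) = 15.97860°
λ₂ = λ₁ + atan2(sin θ sin δ cos φ₁, cos δ − sin φ₁ sin φ₂) = -16.63711°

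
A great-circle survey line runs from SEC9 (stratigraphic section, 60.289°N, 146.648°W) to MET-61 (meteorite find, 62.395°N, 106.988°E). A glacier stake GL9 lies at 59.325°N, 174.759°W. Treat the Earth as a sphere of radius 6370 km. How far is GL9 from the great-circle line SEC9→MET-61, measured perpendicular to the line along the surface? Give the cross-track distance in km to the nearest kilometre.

1056 km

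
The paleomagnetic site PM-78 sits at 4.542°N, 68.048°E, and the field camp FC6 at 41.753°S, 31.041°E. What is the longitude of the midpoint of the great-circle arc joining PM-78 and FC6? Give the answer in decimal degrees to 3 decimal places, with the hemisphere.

Bx = cos φ₂ cos Δλ = 0.595745,  By = cos φ₂ sin Δλ = -0.449040
φₘ = atan2(sin φ₁ + sin φ₂, √((cos φ₁ + Bx)² + By²)) = -19.52373°
λₘ = λ₁ + atan2(By, cos φ₁ + Bx) = 52.30202°

52.302°E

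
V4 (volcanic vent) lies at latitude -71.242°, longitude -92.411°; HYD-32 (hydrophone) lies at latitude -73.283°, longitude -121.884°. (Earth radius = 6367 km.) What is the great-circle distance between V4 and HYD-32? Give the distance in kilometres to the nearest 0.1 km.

Δφ = -2.0410°,  Δλ = -29.4730°
a = sin²(Δφ/2) + cos φ₁ cos φ₂ sin²(Δλ/2) = 0.006302
c = 2·arcsin(√a) = 0.158943 rad = 9.1068°
d = R·c = 6367 × 0.158943 = 1012.0 km

1012.0 km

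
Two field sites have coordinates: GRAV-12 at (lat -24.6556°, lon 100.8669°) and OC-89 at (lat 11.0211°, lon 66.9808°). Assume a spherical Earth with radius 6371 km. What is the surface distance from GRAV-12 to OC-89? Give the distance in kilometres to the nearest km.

Δφ = 35.6767°,  Δλ = -33.8861°
a = sin²(Δφ/2) + cos φ₁ cos φ₂ sin²(Δλ/2) = 0.169600
c = 2·arcsin(√a) = 0.848912 rad = 48.6390°
d = R·c = 6371 × 0.848912 = 5408.4 km

5408 km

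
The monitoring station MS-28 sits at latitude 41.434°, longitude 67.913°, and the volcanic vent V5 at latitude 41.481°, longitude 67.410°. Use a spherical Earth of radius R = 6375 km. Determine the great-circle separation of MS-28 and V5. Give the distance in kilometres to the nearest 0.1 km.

Δφ = 0.0470°,  Δλ = -0.5030°
a = sin²(Δφ/2) + cos φ₁ cos φ₂ sin²(Δλ/2) = 0.000011
c = 2·arcsin(√a) = 0.006630 rad = 0.3799°
d = R·c = 6375 × 0.006630 = 42.3 km

42.3 km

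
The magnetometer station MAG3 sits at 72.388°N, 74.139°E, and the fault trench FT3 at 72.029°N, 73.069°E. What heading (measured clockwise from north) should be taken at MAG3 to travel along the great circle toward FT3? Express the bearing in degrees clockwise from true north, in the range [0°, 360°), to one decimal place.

222.8°

Δλ = -1.0700°
y = sin Δλ · cos φ₂ = -0.005762
x = cos φ₁ sin φ₂ − sin φ₁ cos φ₂ cos Δλ = -0.006214
θ = atan2(y, x) = -137.1654° → 222.8346° (mod 360°)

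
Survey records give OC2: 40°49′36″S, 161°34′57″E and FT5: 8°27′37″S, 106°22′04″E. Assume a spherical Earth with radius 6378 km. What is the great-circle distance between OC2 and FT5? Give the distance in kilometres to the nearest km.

OC2: φ = -40.82667°, λ = +161.58250°
FT5: φ = -8.46028°, λ = +106.36778°
Δφ = 32.3664°,  Δλ = -55.2147°
a = sin²(Δφ/2) + cos φ₁ cos φ₂ sin²(Δλ/2) = 0.238409
c = 2·arcsin(√a) = 1.020216 rad = 58.4541°
d = R·c = 6378 × 1.020216 = 6506.9 km

6507 km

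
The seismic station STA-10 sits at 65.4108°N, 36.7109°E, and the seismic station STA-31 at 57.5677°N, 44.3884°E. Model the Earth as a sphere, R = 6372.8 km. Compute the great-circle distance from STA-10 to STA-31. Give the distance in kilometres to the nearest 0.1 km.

Δφ = -7.8431°,  Δλ = 7.6775°
a = sin²(Δφ/2) + cos φ₁ cos φ₂ sin²(Δλ/2) = 0.005677
c = 2·arcsin(√a) = 0.150841 rad = 8.6426°
d = R·c = 6372.8 × 0.150841 = 961.3 km

961.3 km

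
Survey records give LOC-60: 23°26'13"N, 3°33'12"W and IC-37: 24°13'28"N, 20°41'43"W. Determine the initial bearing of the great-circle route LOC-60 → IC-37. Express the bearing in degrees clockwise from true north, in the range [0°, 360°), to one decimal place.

276.3°

LOC-60: φ = +23.43694°, λ = -3.55333°
IC-37: φ = +24.22444°, λ = -20.69528°
Δλ = -17.1419°
y = sin Δλ · cos φ₂ = -0.268787
x = cos φ₁ sin φ₂ − sin φ₁ cos φ₂ cos Δλ = 0.029857
θ = atan2(y, x) = -83.6616° → 276.3384° (mod 360°)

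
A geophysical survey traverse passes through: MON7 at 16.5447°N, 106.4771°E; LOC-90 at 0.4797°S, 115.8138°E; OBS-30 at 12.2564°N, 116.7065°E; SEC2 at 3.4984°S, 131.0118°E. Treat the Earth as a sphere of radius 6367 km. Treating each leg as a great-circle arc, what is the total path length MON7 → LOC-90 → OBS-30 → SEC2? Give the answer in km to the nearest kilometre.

MON7→LOC-90: c = 0.337815 rad, d = 2150.87 km
LOC-90→OBS-30: c = 0.222824 rad, d = 1418.72 km
OBS-30→SEC2: c = 0.370384 rad, d = 2358.23 km
Total = 2150.87 + 1418.72 + 2358.23 = 5927.82 km

5928 km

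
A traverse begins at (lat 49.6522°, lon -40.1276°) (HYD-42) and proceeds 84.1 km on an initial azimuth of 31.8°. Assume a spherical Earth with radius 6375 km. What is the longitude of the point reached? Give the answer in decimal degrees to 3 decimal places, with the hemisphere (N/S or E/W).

39.504°W

δ = d/R = 84.1/6375 = 0.013192 rad
φ₂ = arcsin(sin φ₁ cos δ + cos φ₁ sin δ cos θ)
   = arcsin(0.76213·0.99991 + 0.64743·0.01319·0.84989) = 50.29294°
λ₂ = λ₁ + atan2(sin θ sin δ cos φ₁, cos δ − sin φ₁ sin φ₂) = -39.50415°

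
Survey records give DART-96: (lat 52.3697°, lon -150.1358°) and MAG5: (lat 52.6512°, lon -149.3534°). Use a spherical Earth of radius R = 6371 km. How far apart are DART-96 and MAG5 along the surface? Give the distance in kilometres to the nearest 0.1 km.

61.5 km

Δφ = 0.2815°,  Δλ = 0.7824°
a = sin²(Δφ/2) + cos φ₁ cos φ₂ sin²(Δλ/2) = 0.000023
c = 2·arcsin(√a) = 0.009654 rad = 0.5532°
d = R·c = 6371 × 0.009654 = 61.5 km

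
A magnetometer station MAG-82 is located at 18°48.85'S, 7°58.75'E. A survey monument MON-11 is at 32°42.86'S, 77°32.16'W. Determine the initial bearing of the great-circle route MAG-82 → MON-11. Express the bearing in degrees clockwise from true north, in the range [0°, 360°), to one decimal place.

239.7°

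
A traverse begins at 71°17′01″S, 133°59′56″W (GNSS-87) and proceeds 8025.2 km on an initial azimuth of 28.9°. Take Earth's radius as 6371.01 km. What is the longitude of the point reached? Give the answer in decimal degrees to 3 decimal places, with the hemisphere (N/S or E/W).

GNSS-87: φ = -71.28361°, λ = -133.99889°
δ = d/R = 8025.2/6371.01 = 1.259643 rad
φ₂ = arcsin(sin φ₁ cos δ + cos φ₁ sin δ cos θ)
   = arcsin(-0.94712·0.30616 + 0.32088·0.95198·0.87546) = -1.29119°
λ₂ = λ₁ + atan2(sin θ sin δ cos φ₁, cos δ − sin φ₁ sin φ₂) = -106.59935°

106.599°W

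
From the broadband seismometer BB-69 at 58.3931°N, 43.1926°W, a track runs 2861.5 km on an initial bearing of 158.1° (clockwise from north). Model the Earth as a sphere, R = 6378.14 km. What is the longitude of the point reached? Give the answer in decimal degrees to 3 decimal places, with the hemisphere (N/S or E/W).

δ = d/R = 2861.5/6378.14 = 0.448642 rad
φ₂ = arcsin(sin φ₁ cos δ + cos φ₁ sin δ cos θ)
   = arcsin(0.85166·0.90104 + 0.52409·0.43374·-0.92784) = 33.81172°
λ₂ = λ₁ + atan2(sin θ sin δ cos φ₁, cos δ − sin φ₁ sin φ₂) = -31.96470°

31.965°W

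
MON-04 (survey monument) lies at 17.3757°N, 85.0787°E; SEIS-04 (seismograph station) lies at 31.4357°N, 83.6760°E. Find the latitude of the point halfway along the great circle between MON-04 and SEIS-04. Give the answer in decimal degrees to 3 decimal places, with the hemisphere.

Bx = cos φ₂ cos Δλ = 0.852970,  By = cos φ₂ sin Δλ = -0.020886
φₘ = atan2(sin φ₁ + sin φ₂, √((cos φ₁ + Bx)² + By²)) = 24.40731°
λₘ = λ₁ + atan2(By, cos φ₁ + Bx) = 84.41659°

24.407°N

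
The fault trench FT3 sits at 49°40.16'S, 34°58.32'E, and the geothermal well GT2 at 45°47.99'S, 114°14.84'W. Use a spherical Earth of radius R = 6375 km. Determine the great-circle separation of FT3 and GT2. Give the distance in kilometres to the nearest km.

FT3: φ = -49.66933°, λ = +34.97200°
GT2: φ = -45.79983°, λ = -114.24733°
Δφ = 3.8695°,  Δλ = -149.2193°
a = sin²(Δφ/2) + cos φ₁ cos φ₂ sin²(Δλ/2) = 0.420565
c = 2·arcsin(√a) = 1.411250 rad = 80.8587°
d = R·c = 6375 × 1.411250 = 8996.7 km

8997 km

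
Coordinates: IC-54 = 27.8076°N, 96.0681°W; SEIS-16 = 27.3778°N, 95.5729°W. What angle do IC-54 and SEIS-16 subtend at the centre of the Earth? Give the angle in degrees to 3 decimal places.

0.614°

Δφ = -0.4298°,  Δλ = 0.4952°
a = sin²(Δφ/2) + cos φ₁ cos φ₂ sin²(Δλ/2) = 0.000029
c = 2·arcsin(√a) = 0.010721 rad = 0.6143°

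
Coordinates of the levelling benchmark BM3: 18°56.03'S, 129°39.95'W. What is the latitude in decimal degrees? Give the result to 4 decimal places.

18° + 56.03′/60 = 18 + 0.93383 = 18.9338°

18.9338°S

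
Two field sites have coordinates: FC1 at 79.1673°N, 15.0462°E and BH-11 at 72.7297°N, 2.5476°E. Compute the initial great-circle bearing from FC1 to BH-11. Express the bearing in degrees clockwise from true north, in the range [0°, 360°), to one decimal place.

Δλ = -12.4986°
y = sin Δλ · cos φ₂ = -0.064249
x = cos φ₁ sin φ₂ − sin φ₁ cos φ₂ cos Δλ = -0.105211
θ = atan2(y, x) = -148.5887° → 211.4113° (mod 360°)

211.4°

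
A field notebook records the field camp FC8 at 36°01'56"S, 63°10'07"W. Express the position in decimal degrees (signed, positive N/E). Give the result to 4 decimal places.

-36.0322°, -63.1686°

lat: 36.0322° S → -36.0322°
lon: 63.1686° W → -63.1686°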